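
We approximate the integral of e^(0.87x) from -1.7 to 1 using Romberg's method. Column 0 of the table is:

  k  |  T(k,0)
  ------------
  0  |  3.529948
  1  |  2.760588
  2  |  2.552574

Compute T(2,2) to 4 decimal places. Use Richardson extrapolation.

T(1,1) = 2.760588 + (2.760588 − 3.529948)/3 = 2.504135
T(2,1) = 2.552574 + (2.552574 − 2.760588)/3 = 2.483236
T(2,2) = 2.483236 + (2.483236 − 2.504135)/15 = 2.481843
(Column j=1 coincides with Simpson's rule on the same nodes.)

2.4818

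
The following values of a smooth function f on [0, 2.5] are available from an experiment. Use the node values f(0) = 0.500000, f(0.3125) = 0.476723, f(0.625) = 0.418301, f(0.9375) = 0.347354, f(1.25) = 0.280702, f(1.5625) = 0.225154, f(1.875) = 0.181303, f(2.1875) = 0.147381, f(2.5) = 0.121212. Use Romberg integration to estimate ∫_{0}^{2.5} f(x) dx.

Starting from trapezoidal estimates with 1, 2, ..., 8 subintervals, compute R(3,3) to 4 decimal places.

R(0,0) (trapezoid, 1 panel, h=2.5000): 0.776515
R(1,0) (trapezoid, 2 panels, h=1.2500): 0.739135
R(2,0) (trapezoid, 4 panels, h=0.6250): 0.744320
R(3,0) (trapezoid, 8 panels, h=0.3125): 0.746101
R(1,1) = 0.739135 + (0.739135 − 0.776515)/3 = 0.726675
R(2,1) = 0.744320 + (0.744320 − 0.739135)/3 = 0.746048
R(3,1) = 0.746101 + (0.746101 − 0.744320)/3 = 0.746695
R(2,2) = 0.746048 + (0.746048 − 0.726675)/15 = 0.747340
R(3,2) = 0.746695 + (0.746695 − 0.746048)/15 = 0.746738
R(3,3) = 0.746738 + (0.746738 − 0.747340)/63 = 0.746728

0.7467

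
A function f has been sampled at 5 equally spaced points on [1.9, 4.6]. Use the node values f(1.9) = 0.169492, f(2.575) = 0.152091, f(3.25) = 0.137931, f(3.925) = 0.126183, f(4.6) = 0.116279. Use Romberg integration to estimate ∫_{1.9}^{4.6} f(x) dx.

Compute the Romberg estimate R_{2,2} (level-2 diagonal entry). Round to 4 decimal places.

0.3768

R_{0,0} (trapezoid, 1 panel, h=2.7000): 0.385791
R_{1,0} (trapezoid, 2 panels, h=1.3500): 0.379102
R_{2,0} (trapezoid, 4 panels, h=0.6750): 0.377386
R_{1,1} = 0.379102 + (0.379102 − 0.385791)/3 = 0.376872
R_{2,1} = 0.377386 + (0.377386 − 0.379102)/3 = 0.376814
R_{2,2} = 0.376814 + (0.376814 − 0.376872)/15 = 0.376810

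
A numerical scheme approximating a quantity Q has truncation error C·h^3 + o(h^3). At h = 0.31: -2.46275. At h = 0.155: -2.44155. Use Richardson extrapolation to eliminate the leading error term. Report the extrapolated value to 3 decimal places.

-2.439

Extrapolated value = (8·A(h/2) − A(h)) / (8 − 1)
= (8·(-2.44155) − (-2.46275)) / 7
= -17.06965 / 7 = -2.43852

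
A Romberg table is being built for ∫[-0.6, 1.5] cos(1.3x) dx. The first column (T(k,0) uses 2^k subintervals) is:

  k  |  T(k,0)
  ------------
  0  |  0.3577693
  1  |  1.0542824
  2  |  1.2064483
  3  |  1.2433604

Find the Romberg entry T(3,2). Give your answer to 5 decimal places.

1.25556

T(2,1) = 1.2064483 + (1.2064483 − 1.0542824)/3 = 1.2571703
T(3,1) = 1.2433604 + (1.2433604 − 1.2064483)/3 = 1.2556644
T(3,2) = 1.2556644 + (1.2556644 − 1.2571703)/15 = 1.2555640
(Column j=1 coincides with Simpson's rule on the same nodes.)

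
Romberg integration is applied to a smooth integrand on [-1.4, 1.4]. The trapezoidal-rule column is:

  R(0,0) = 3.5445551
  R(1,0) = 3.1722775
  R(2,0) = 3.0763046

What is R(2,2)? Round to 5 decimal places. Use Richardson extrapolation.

3.04406

Richardson extrapolation on the trapezoidal column (denominator 4−1=3):
R(1,1) = 3.1722775 + (3.1722775 − 3.5445551)/3 = 3.0481850
R(2,1) = 3.0763046 + (3.0763046 − 3.1722775)/3 = 3.0443136
R(2,2) = 3.0443136 + (3.0443136 − 3.0481850)/15 = 3.0440555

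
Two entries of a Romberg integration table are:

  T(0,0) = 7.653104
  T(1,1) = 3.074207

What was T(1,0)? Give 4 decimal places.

4.2189

From T(1,1) = (4·T(1,0) − T(0,0))/3, solve for T(1,0):
4·T(1,0) = 3·3.074207 + 7.653104 = 16.875725
T(1,0) = 4.218931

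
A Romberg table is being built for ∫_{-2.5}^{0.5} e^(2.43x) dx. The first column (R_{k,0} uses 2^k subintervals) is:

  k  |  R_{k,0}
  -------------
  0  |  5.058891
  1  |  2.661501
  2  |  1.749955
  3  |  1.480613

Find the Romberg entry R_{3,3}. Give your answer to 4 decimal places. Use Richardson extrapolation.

Richardson extrapolation on the trapezoidal column (denominator 4−1=3):
R_{1,1} = 2.661501 + (2.661501 − 5.058891)/3 = 1.862371
R_{2,1} = (4·1.749955 − 2.661501) / 3 = 1.446106
R_{3,1} = (4·1.480613 − 1.749955) / 3 = 1.390832
R_{2,2} = (16·1.446106 − 1.862371) / 15 = 1.418355
R_{3,2} = 1.390832 + (1.390832 − 1.446106)/15 = 1.387147
R_{3,3} = (64·1.387147 − 1.418355) / 63 = 1.386652

1.3867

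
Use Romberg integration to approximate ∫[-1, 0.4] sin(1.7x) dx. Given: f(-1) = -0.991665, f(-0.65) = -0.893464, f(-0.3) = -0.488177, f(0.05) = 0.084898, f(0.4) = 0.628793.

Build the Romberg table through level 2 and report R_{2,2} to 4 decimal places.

-0.5331

R_{0,0} (trapezoid, 1 panel, h=1.4000): -0.254010
R_{1,0} (trapezoid, 2 panels, h=0.7000): -0.468729
R_{2,0} (trapezoid, 4 panels, h=0.3500): -0.517363
R_{1,1} = -0.468729 + (-0.468729 − (-0.254010))/3 = -0.540302
R_{2,1} = -0.517363 + (-0.517363 − (-0.468729))/3 = -0.533574
R_{2,2} = -0.533574 + (-0.533574 − (-0.540302))/15 = -0.533125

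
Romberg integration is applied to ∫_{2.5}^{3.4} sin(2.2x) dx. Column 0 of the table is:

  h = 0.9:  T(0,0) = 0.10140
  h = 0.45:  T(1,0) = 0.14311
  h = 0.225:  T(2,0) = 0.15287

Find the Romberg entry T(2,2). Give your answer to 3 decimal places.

T(1,1) = (4·0.14311 − 0.10140) / 3 = 0.15701
T(2,1) = 0.15287 + (0.15287 − 0.14311)/3 = 0.15612
T(2,2) = 0.15612 + (0.15612 − 0.15701)/15 = 0.15606

0.156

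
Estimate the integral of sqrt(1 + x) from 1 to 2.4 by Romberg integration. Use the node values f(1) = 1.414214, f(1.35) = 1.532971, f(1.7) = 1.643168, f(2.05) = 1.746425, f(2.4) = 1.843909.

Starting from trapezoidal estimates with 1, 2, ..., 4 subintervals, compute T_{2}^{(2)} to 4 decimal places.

2.2939

T_{0}^{(0)} (trapezoid, 1 panel, h=1.4000): 2.280686
T_{1}^{(0)} (trapezoid, 2 panels, h=0.7000): 2.290561
T_{2}^{(0)} (trapezoid, 4 panels, h=0.3500): 2.293069
T_{1}^{(1)} = 2.290561 + (2.290561 − 2.280686)/3 = 2.293853
T_{2}^{(1)} = 2.293069 + (2.293069 − 2.290561)/3 = 2.293905
T_{2}^{(2)} = 2.293905 + (2.293905 − 2.293853)/15 = 2.293908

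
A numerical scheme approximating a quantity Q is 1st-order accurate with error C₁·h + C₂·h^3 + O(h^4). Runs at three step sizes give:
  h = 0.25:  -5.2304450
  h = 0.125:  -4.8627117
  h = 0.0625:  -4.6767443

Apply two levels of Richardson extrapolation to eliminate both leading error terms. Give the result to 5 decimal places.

-4.49018

First eliminate the h term (factor 2^1 = 2):
  B₁ = (2·(-4.8627117) − (-5.2304450))/1 = -4.4949784
  B₂ = (2·(-4.6767443) − (-4.8627117))/1 = -4.4907769
Then eliminate the h^3 term (factor 2^3 = 8):
  (8·(-4.4907769) − (-4.4949784))/7 = -4.4901767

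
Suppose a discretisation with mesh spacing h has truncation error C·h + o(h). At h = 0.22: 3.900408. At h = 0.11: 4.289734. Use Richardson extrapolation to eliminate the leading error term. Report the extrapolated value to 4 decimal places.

4.6791

Extrapolated value = (2·A(h/2) − A(h)) / (2 − 1)
= (2·4.289734 − 3.900408) / 1
= 4.679060 / 1 = 4.679060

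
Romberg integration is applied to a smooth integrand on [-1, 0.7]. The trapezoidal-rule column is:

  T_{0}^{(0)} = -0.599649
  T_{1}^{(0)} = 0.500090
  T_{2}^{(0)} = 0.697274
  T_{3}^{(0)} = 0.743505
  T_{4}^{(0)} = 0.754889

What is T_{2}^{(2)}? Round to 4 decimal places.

0.7561

Richardson extrapolation on the trapezoidal column (denominator 4−1=3):
T_{1}^{(1)} = (4·0.500090 − (-0.599649)) / 3 = 0.866670
T_{2}^{(1)} = 0.697274 + (0.697274 − 0.500090)/3 = 0.763002
T_{2}^{(2)} = (16·0.763002 − 0.866670) / 15 = 0.756091
(Column j=1 coincides with Simpson's rule on the same nodes.)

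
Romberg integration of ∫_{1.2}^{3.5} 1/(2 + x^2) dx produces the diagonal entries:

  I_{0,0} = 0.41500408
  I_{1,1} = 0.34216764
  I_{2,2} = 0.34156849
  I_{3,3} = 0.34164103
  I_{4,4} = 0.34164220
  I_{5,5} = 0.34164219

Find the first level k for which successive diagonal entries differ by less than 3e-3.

|I_{1,1} − I_{0,0}| = 0.07283644 ≥ 3e-3
|I_{2,2} − I_{1,1}| = 0.00059915 < 3e-3

k = 2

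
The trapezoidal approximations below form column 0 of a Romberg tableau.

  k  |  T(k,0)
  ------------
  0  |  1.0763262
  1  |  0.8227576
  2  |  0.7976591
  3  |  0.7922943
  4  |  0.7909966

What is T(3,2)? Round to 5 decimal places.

Richardson extrapolation on the trapezoidal column (denominator 4−1=3):
T(2,1) = (4·0.7976591 − 0.8227576) / 3 = 0.7892929
T(3,1) = (4·0.7922943 − 0.7976591) / 3 = 0.7905060
T(3,2) = 0.7905060 + (0.7905060 − 0.7892929)/15 = 0.7905869

0.79059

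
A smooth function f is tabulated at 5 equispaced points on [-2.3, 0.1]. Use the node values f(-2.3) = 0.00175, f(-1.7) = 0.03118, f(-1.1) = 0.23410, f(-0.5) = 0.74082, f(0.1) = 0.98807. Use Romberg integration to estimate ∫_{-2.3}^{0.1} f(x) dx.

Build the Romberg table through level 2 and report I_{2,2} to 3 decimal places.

I_{0,0} (trapezoid, 1 panel, h=2.4000): 1.18778
I_{1,0} (trapezoid, 2 panels, h=1.2000): 0.87481
I_{2,0} (trapezoid, 4 panels, h=0.6000): 0.90061
I_{1,1} = 0.87481 + (0.87481 − 1.18778)/3 = 0.77049
I_{2,1} = 0.90061 + (0.90061 − 0.87481)/3 = 0.90921
I_{2,2} = 0.90921 + (0.90921 − 0.77049)/15 = 0.91846

0.918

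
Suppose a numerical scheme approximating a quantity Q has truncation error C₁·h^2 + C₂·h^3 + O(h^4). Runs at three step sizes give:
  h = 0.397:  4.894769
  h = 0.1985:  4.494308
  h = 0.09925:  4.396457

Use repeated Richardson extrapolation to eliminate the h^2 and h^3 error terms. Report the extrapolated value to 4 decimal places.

4.3643

First eliminate the h^2 term (factor 2^2 = 4):
  B₁ = (4·4.494308 − 4.894769)/3 = 4.360821
  B₂ = (4·4.396457 − 4.494308)/3 = 4.363840
Then eliminate the h^3 term (factor 2^3 = 8):
  (8·4.363840 − 4.360821)/7 = 4.364271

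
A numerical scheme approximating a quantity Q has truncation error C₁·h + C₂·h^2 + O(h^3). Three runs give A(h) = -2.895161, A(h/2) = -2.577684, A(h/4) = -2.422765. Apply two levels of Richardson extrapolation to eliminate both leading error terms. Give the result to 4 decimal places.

First eliminate the h term (factor 2^1 = 2):
  B₁ = (2·(-2.577684) − (-2.895161))/1 = -2.260207
  B₂ = (2·(-2.422765) − (-2.577684))/1 = -2.267846
Then eliminate the h^2 term (factor 2^2 = 4):
  (4·(-2.267846) − (-2.260207))/3 = -2.270392

-2.2704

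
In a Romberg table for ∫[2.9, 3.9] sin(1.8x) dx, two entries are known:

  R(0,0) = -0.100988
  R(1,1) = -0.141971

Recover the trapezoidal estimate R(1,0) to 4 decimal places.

From R(1,1) = (4·R(1,0) − R(0,0))/3, solve for R(1,0):
4·R(1,0) = 3·(-0.141971) + (-0.100988) = -0.526901
R(1,0) = -0.131725

-0.1317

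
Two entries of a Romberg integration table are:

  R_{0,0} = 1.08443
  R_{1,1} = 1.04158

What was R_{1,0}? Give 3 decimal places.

From R_{1,1} = (4·R_{1,0} − R_{0,0})/3, solve for R_{1,0}:
4·R_{1,0} = 3·1.04158 + 1.08443 = 4.20917
R_{1,0} = 1.05229

1.052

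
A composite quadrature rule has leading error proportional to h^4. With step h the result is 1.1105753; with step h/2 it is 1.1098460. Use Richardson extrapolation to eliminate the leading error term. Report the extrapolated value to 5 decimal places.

1.10980

Extrapolated value = (16·A(h/2) − A(h)) / (16 − 1)
= (16·1.1098460 − 1.1105753) / 15
= 16.6469607 / 15 = 1.1097974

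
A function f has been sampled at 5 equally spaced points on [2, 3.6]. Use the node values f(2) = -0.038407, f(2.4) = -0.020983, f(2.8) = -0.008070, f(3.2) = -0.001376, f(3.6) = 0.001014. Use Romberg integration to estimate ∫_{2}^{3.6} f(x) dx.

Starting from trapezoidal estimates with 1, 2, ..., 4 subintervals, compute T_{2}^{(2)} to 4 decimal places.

-0.0191

T_{0}^{(0)} (trapezoid, 1 panel, h=1.6000): -0.029914
T_{1}^{(0)} (trapezoid, 2 panels, h=0.8000): -0.021413
T_{2}^{(0)} (trapezoid, 4 panels, h=0.4000): -0.019650
T_{1}^{(1)} = -0.021413 + (-0.021413 − (-0.029914))/3 = -0.018579
T_{2}^{(1)} = -0.019650 + (-0.019650 − (-0.021413))/3 = -0.019062
T_{2}^{(2)} = -0.019062 + (-0.019062 − (-0.018579))/15 = -0.019094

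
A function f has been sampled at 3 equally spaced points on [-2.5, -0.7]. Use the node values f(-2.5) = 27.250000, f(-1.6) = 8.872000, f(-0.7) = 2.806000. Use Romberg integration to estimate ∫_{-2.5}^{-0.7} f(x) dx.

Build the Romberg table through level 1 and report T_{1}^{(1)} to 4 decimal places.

T_{0}^{(0)} (trapezoid, 1 panel, h=1.8000): 27.050400
T_{1}^{(0)} (trapezoid, 2 panels, h=0.9000): 21.510000
T_{1}^{(1)} = 21.510000 + (21.510000 − 27.050400)/3 = 19.663200

19.6632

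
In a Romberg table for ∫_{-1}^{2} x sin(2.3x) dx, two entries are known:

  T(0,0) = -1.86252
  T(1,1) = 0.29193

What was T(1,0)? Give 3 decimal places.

From T(1,1) = (4·T(1,0) − T(0,0))/3, solve for T(1,0):
4·T(1,0) = 3·0.29193 + (-1.86252) = -0.98673
T(1,0) = -0.24668

-0.247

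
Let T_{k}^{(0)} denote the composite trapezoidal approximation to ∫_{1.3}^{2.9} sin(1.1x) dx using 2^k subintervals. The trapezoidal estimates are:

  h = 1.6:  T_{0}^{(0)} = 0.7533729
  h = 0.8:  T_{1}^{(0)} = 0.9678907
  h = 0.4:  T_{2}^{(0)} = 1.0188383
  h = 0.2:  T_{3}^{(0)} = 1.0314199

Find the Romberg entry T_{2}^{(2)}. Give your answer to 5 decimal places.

1.03558

T_{1}^{(1)} = 0.9678907 + (0.9678907 − 0.7533729)/3 = 1.0393966
T_{2}^{(1)} = 1.0188383 + (1.0188383 − 0.9678907)/3 = 1.0358208
T_{2}^{(2)} = 1.0358208 + (1.0358208 − 1.0393966)/15 = 1.0355824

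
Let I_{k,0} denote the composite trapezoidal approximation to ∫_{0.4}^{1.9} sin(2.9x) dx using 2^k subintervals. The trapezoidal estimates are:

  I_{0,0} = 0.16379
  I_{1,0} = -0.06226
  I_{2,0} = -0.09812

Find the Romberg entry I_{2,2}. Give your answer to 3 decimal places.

-0.108

Richardson extrapolation on the trapezoidal column (denominator 4−1=3):
I_{1,1} = (4·(-0.06226) − 0.16379) / 3 = -0.13761
I_{2,1} = -0.09812 + (-0.09812 − (-0.06226))/3 = -0.11007
I_{2,2} = -0.11007 + (-0.11007 − (-0.13761))/15 = -0.10823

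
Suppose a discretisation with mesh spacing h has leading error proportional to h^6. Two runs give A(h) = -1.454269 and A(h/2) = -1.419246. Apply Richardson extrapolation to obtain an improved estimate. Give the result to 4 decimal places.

-1.4187

The leading error scales as h^6; refining by a factor of 2 reduces it by 2^6 = 64.
Extrapolated value = (64·A(h/2) − A(h)) / (64 − 1)
= (64·(-1.419246) − (-1.454269)) / 63
= -89.377475 / 63 = -1.418690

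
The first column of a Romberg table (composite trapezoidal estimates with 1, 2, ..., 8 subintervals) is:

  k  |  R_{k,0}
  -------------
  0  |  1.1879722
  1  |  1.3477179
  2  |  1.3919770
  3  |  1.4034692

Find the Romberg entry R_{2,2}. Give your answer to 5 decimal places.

Richardson extrapolation on the trapezoidal column (denominator 4−1=3):
R_{1,1} = (4·1.3477179 − 1.1879722) / 3 = 1.4009665
R_{2,1} = 1.3919770 + (1.3919770 − 1.3477179)/3 = 1.4067300
R_{2,2} = 1.4067300 + (1.4067300 − 1.4009665)/15 = 1.4071142

1.40711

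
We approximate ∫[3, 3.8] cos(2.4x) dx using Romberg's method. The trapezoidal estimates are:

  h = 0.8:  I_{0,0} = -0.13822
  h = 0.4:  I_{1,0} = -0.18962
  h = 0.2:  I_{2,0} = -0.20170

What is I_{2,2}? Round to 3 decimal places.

-0.206

Richardson extrapolation on the trapezoidal column (denominator 4−1=3):
I_{1,1} = (4·(-0.18962) − (-0.13822)) / 3 = -0.20675
I_{2,1} = -0.20170 + (-0.20170 − (-0.18962))/3 = -0.20573
I_{2,2} = (16·(-0.20573) − (-0.20675)) / 15 = -0.20566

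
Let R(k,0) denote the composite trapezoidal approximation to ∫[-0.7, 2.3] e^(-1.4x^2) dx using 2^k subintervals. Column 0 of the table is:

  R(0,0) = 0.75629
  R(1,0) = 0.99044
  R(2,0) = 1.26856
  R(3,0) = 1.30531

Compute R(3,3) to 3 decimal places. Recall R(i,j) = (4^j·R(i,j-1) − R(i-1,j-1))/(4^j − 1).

1.314

R(1,1) = 0.99044 + (0.99044 − 0.75629)/3 = 1.06849
R(2,1) = (4·1.26856 − 0.99044) / 3 = 1.36127
R(3,1) = (4·1.30531 − 1.26856) / 3 = 1.31756
R(2,2) = 1.36127 + (1.36127 − 1.06849)/15 = 1.38079
R(3,2) = (16·1.31756 − 1.36127) / 15 = 1.31465
R(3,3) = 1.31465 + (1.31465 − 1.38079)/63 = 1.31360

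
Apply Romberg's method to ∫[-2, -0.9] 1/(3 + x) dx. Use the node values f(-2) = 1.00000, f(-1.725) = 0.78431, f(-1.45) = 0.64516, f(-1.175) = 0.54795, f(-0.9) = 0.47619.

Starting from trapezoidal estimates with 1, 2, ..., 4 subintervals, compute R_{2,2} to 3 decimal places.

R_{0,0} (trapezoid, 1 panel, h=1.1000): 0.81190
R_{1,0} (trapezoid, 2 panels, h=0.5500): 0.76079
R_{2,0} (trapezoid, 4 panels, h=0.2750): 0.74677
R_{1,1} = 0.76079 + (0.76079 − 0.81190)/3 = 0.74375
R_{2,1} = 0.74677 + (0.74677 − 0.76079)/3 = 0.74210
R_{2,2} = 0.74210 + (0.74210 − 0.74375)/15 = 0.74199

0.742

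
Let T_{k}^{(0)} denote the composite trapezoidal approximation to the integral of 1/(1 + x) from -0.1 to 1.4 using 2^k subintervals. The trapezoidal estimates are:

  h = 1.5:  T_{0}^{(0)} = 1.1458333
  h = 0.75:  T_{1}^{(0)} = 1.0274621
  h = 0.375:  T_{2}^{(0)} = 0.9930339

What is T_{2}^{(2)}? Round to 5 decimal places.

T_{1}^{(1)} = 1.0274621 + (1.0274621 − 1.1458333)/3 = 0.9880050
T_{2}^{(1)} = 0.9930339 + (0.9930339 − 1.0274621)/3 = 0.9815578
T_{2}^{(2)} = 0.9815578 + (0.9815578 − 0.9880050)/15 = 0.9811280

0.98113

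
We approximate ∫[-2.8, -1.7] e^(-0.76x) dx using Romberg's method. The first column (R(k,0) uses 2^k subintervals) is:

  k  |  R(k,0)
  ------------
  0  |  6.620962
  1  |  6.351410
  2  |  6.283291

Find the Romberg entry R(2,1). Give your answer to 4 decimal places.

6.2606

Richardson extrapolation on the trapezoidal column (denominator 4−1=3):
R(2,1) = 6.283291 + (6.283291 − 6.351410)/3 = 6.260585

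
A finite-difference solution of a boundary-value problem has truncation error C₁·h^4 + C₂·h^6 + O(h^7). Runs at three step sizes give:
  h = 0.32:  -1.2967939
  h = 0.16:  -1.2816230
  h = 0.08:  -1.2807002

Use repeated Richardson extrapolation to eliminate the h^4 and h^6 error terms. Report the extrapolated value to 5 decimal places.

-1.28064

First eliminate the h^4 term (factor 2^4 = 16):
  B₁ = (16·(-1.2816230) − (-1.2967939))/15 = -1.2806116
  B₂ = (16·(-1.2807002) − (-1.2816230))/15 = -1.2806387
Then eliminate the h^6 term (factor 2^6 = 64):
  (64·(-1.2806387) − (-1.2806116))/63 = -1.2806391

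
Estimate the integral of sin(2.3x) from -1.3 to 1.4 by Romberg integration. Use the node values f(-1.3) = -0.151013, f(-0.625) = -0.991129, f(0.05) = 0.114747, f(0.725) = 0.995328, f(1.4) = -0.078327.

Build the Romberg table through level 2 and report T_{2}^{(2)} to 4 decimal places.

-0.0028

T_{0}^{(0)} (trapezoid, 1 panel, h=2.7000): -0.309609
T_{1}^{(0)} (trapezoid, 2 panels, h=1.3500): 0.000104
T_{2}^{(0)} (trapezoid, 4 panels, h=0.6750): 0.002886
T_{1}^{(1)} = 0.000104 + (0.000104 − (-0.309609))/3 = 0.103342
T_{2}^{(1)} = 0.002886 + (0.002886 − 0.000104)/3 = 0.003813
T_{2}^{(2)} = 0.003813 + (0.003813 − 0.103342)/15 = -0.002822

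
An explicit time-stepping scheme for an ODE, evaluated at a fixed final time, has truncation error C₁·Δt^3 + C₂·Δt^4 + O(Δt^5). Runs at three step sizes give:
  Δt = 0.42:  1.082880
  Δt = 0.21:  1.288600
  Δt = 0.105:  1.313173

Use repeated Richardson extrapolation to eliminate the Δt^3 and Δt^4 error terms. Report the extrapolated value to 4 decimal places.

First eliminate the Δt^3 term (factor 2^3 = 8):
  B₁ = (8·1.288600 − 1.082880)/7 = 1.317989
  B₂ = (8·1.313173 − 1.288600)/7 = 1.316683
Then eliminate the Δt^4 term (factor 2^4 = 16):
  (16·1.316683 − 1.317989)/15 = 1.316596

1.3166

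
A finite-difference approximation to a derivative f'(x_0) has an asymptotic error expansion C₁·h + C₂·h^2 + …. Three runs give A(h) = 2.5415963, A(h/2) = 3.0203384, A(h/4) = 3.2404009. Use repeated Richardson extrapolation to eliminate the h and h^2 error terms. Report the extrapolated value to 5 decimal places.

First eliminate the h term (factor 2^1 = 2):
  B₁ = (2·3.0203384 − 2.5415963)/1 = 3.4990805
  B₂ = (2·3.2404009 − 3.0203384)/1 = 3.4604634
Then eliminate the h^2 term (factor 2^2 = 4):
  (4·3.4604634 − 3.4990805)/3 = 3.4475910

3.44759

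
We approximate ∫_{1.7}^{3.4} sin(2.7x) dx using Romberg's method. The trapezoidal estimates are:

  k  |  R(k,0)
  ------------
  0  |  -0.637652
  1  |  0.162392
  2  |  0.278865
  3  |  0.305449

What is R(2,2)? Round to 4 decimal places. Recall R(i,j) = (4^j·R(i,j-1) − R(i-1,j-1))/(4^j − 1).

R(1,1) = (4·0.162392 − (-0.637652)) / 3 = 0.429073
R(2,1) = (4·0.278865 − 0.162392) / 3 = 0.317689
R(2,2) = (16·0.317689 − 0.429073) / 15 = 0.310263

0.3103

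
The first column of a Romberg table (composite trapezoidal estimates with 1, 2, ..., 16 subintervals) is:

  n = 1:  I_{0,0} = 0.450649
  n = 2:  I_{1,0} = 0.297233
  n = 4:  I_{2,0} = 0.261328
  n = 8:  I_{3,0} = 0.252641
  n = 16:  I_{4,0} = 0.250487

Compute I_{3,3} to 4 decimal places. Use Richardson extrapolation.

0.2498

Richardson extrapolation on the trapezoidal column (denominator 4−1=3):
I_{1,1} = 0.297233 + (0.297233 − 0.450649)/3 = 0.246094
I_{2,1} = (4·0.261328 − 0.297233) / 3 = 0.249360
I_{3,1} = 0.252641 + (0.252641 − 0.261328)/3 = 0.249745
I_{2,2} = (16·0.249360 − 0.246094) / 15 = 0.249578
I_{3,2} = (16·0.249745 − 0.249360) / 15 = 0.249771
I_{3,3} = 0.249771 + (0.249771 − 0.249578)/63 = 0.249774
(Column j=1 coincides with Simpson's rule on the same nodes.)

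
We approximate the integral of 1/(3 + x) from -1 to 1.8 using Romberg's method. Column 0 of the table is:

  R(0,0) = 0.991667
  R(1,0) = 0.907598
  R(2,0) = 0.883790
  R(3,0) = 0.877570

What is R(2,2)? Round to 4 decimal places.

R(1,1) = (4·0.907598 − 0.991667) / 3 = 0.879575
R(2,1) = 0.883790 + (0.883790 − 0.907598)/3 = 0.875854
R(2,2) = (16·0.875854 − 0.879575) / 15 = 0.875606

0.8756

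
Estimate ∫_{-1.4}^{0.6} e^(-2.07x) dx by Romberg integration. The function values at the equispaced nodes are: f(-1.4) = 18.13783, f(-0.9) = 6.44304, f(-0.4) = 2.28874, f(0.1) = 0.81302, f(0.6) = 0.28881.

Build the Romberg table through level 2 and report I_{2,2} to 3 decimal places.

I_{0,0} (trapezoid, 1 panel, h=2.0000): 18.42664
I_{1,0} (trapezoid, 2 panels, h=1.0000): 11.50206
I_{2,0} (trapezoid, 4 panels, h=0.5000): 9.37906
I_{1,1} = 11.50206 + (11.50206 − 18.42664)/3 = 9.19387
I_{2,1} = 9.37906 + (9.37906 − 11.50206)/3 = 8.67139
I_{2,2} = 8.67139 + (8.67139 − 9.19387)/15 = 8.63656

8.637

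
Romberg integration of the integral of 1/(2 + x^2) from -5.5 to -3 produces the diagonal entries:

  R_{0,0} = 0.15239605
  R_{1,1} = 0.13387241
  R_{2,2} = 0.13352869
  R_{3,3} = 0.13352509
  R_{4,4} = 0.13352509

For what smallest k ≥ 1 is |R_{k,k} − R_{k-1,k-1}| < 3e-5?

k = 3

|R_{1,1} − R_{0,0}| = 0.01852364 ≥ 3e-5
|R_{2,2} − R_{1,1}| = 0.00034372 ≥ 3e-5
|R_{3,3} − R_{2,2}| = 0.00000360 < 3e-5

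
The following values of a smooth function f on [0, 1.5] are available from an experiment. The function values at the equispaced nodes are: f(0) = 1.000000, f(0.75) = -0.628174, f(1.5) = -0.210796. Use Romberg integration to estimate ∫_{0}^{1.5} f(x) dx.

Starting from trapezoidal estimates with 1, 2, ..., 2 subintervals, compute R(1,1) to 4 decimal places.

-0.4309

R(0,0) (trapezoid, 1 panel, h=1.5000): 0.591903
R(1,0) (trapezoid, 2 panels, h=0.7500): -0.175179
R(1,1) = -0.175179 + (-0.175179 − 0.591903)/3 = -0.430873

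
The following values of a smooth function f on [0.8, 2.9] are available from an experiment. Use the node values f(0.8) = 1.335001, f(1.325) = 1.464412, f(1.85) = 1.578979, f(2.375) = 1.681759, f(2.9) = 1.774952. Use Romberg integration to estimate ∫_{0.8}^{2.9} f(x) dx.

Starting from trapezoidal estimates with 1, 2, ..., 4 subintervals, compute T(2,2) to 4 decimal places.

3.2992

T(0,0) (trapezoid, 1 panel, h=2.1000): 3.265451
T(1,0) (trapezoid, 2 panels, h=1.0500): 3.290653
T(2,0) (trapezoid, 4 panels, h=0.5250): 3.297066
T(1,1) = 3.290653 + (3.290653 − 3.265451)/3 = 3.299054
T(2,1) = 3.297066 + (3.297066 − 3.290653)/3 = 3.299204
T(2,2) = 3.299204 + (3.299204 − 3.299054)/15 = 3.299214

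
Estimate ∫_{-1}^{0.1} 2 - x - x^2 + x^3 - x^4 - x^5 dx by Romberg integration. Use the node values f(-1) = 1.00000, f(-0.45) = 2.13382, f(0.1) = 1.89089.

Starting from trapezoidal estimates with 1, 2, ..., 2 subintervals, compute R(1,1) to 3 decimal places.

R(0,0) (trapezoid, 1 panel, h=1.1000): 1.58999
R(1,0) (trapezoid, 2 panels, h=0.5500): 1.96860
R(1,1) = 1.96860 + (1.96860 − 1.58999)/3 = 2.09480

2.095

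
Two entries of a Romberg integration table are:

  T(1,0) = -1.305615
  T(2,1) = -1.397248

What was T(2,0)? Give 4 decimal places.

From T(2,1) = (4·T(2,0) − T(1,0))/3, solve for T(2,0):
4·T(2,0) = 3·(-1.397248) + (-1.305615) = -5.497359
T(2,0) = -1.374340

-1.3743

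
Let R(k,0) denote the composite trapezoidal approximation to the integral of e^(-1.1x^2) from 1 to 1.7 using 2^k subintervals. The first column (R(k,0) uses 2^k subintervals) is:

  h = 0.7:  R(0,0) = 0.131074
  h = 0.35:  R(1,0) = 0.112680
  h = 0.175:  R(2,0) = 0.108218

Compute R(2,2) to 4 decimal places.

0.1067

R(1,1) = (4·0.112680 − 0.131074) / 3 = 0.106549
R(2,1) = 0.108218 + (0.108218 − 0.112680)/3 = 0.106731
R(2,2) = 0.106731 + (0.106731 − 0.106549)/15 = 0.106743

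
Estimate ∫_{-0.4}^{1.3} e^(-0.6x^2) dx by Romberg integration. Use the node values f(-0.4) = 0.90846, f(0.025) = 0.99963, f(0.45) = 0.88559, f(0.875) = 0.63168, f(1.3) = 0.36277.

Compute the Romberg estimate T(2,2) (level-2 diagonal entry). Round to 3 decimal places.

1.355

T(0,0) (trapezoid, 1 panel, h=1.7000): 1.08055
T(1,0) (trapezoid, 2 panels, h=0.8500): 1.29302
T(2,0) (trapezoid, 4 panels, h=0.4250): 1.33982
T(1,1) = 1.29302 + (1.29302 − 1.08055)/3 = 1.36384
T(2,1) = 1.33982 + (1.33982 − 1.29302)/3 = 1.35542
T(2,2) = 1.35542 + (1.35542 − 1.36384)/15 = 1.35486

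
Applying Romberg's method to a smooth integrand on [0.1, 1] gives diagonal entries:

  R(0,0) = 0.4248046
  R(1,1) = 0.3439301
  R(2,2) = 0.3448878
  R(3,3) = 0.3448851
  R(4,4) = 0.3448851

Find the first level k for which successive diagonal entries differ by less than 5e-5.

|R(1,1) − R(0,0)| = 0.0808745 ≥ 5e-5
|R(2,2) − R(1,1)| = 0.0009577 ≥ 5e-5
|R(3,3) − R(2,2)| = 0.0000027 < 5e-5

k = 3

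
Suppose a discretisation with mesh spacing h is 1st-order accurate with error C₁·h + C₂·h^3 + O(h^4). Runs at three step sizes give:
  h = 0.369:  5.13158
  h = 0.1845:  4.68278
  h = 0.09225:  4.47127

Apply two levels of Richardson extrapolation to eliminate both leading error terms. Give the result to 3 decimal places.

4.263

First eliminate the h term (factor 2^1 = 2):
  B₁ = (2·4.68278 − 5.13158)/1 = 4.23398
  B₂ = (2·4.47127 − 4.68278)/1 = 4.25976
Then eliminate the h^3 term (factor 2^3 = 8):
  (8·4.25976 − 4.23398)/7 = 4.26344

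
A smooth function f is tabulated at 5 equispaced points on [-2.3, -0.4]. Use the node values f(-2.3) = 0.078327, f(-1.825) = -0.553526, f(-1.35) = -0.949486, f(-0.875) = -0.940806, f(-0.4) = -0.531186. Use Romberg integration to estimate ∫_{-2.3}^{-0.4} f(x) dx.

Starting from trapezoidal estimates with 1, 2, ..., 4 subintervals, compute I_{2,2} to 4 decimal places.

-1.3170

I_{0,0} (trapezoid, 1 panel, h=1.9000): -0.430216
I_{1,0} (trapezoid, 2 panels, h=0.9500): -1.117120
I_{2,0} (trapezoid, 4 panels, h=0.4750): -1.268368
I_{1,1} = -1.117120 + (-1.117120 − (-0.430216))/3 = -1.346088
I_{2,1} = -1.268368 + (-1.268368 − (-1.117120))/3 = -1.318784
I_{2,2} = -1.318784 + (-1.318784 − (-1.346088))/15 = -1.316964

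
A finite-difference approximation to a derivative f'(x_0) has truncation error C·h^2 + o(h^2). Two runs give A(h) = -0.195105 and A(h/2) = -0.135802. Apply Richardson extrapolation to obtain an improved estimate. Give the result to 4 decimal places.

-0.1160

Extrapolated value = (4·A(h/2) − A(h)) / (4 − 1)
= (4·(-0.135802) − (-0.195105)) / 3
= -0.348103 / 3 = -0.116034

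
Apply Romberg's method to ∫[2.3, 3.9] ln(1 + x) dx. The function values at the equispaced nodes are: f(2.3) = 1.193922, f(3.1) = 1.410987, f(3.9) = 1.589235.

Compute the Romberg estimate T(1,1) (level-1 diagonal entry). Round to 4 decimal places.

2.2472

T(0,0) (trapezoid, 1 panel, h=1.6000): 2.226526
T(1,0) (trapezoid, 2 panels, h=0.8000): 2.242052
T(1,1) = 2.242052 + (2.242052 − 2.226526)/3 = 2.247227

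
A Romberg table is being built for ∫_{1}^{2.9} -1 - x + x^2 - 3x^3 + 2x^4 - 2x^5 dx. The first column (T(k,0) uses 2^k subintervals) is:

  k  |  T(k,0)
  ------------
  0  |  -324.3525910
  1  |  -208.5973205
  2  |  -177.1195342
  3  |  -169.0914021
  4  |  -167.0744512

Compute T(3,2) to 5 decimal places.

T(2,1) = (4·(-177.1195342) − (-208.5973205)) / 3 = -166.6269388
T(3,1) = -169.0914021 + (-169.0914021 − (-177.1195342))/3 = -166.4153581
T(3,2) = -166.4153581 + (-166.4153581 − (-166.6269388))/15 = -166.4012527

-166.40125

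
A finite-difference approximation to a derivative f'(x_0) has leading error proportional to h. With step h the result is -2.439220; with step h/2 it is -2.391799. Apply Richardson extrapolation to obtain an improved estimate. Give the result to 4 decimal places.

The leading error scales as h; refining by a factor of 2 reduces it by 2^1 = 2.
Extrapolated value = (2·A(h/2) − A(h)) / (2 − 1)
= (2·(-2.391799) − (-2.439220)) / 1
= -2.344378 / 1 = -2.344378

-2.3444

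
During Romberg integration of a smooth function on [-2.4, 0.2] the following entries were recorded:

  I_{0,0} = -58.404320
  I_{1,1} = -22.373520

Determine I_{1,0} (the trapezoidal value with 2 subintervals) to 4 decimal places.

From I_{1,1} = (4·I_{1,0} − I_{0,0})/3, solve for I_{1,0}:
4·I_{1,0} = 3·(-22.373520) + (-58.404320) = -125.524880
I_{1,0} = -31.381220

-31.3812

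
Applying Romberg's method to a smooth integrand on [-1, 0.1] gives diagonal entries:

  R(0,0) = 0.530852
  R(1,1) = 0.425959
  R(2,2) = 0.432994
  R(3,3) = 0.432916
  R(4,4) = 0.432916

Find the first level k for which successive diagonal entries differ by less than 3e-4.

k = 3

|R(1,1) − R(0,0)| = 0.104893 ≥ 3e-4
|R(2,2) − R(1,1)| = 0.007035 ≥ 3e-4
|R(3,3) − R(2,2)| = 0.000078 < 3e-4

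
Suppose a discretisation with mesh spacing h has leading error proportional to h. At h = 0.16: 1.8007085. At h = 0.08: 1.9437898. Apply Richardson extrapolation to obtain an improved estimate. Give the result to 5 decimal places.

2.08687

The leading error scales as h; refining by a factor of 2 reduces it by 2^1 = 2.
Extrapolated value = (2·A(h/2) − A(h)) / (2 − 1)
= (2·1.9437898 − 1.8007085) / 1
= 2.0868711 / 1 = 2.0868711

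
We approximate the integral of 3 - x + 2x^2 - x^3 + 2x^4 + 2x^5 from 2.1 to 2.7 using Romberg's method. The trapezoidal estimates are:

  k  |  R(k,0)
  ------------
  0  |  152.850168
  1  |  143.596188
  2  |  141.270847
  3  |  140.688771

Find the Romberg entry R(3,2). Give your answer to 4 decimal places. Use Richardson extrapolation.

140.4947

R(2,1) = 141.270847 + (141.270847 − 143.596188)/3 = 140.495733
R(3,1) = 140.688771 + (140.688771 − 141.270847)/3 = 140.494746
R(3,2) = (16·140.494746 − 140.495733) / 15 = 140.494680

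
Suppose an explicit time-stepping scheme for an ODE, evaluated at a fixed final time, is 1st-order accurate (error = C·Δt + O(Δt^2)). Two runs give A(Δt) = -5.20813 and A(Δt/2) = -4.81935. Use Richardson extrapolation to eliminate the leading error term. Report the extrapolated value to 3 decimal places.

Extrapolated value = (2·A(Δt/2) − A(Δt)) / (2 − 1)
= (2·(-4.81935) − (-5.20813)) / 1
= -4.43057 / 1 = -4.43057

-4.431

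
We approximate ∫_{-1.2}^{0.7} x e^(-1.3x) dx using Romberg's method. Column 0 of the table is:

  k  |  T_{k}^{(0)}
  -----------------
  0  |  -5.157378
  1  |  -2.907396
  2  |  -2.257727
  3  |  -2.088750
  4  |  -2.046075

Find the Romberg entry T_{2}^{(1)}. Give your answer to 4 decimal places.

-2.0412

T_{2}^{(1)} = (4·(-2.257727) − (-2.907396)) / 3 = -2.041171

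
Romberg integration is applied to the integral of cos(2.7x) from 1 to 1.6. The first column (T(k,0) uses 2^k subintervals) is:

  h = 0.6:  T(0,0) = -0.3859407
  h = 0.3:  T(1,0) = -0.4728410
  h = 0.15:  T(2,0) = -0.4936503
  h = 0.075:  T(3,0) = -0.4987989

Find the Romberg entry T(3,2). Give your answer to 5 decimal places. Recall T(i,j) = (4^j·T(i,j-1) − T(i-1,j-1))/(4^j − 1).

T(2,1) = (4·(-0.4936503) − (-0.4728410)) / 3 = -0.5005867
T(3,1) = (4·(-0.4987989) − (-0.4936503)) / 3 = -0.5005151
T(3,2) = (16·(-0.5005151) − (-0.5005867)) / 15 = -0.5005103

-0.50051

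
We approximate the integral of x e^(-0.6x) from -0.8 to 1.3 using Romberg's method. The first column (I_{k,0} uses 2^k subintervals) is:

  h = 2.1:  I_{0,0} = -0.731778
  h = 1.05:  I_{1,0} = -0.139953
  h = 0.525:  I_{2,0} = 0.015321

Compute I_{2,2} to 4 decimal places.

Richardson extrapolation on the trapezoidal column (denominator 4−1=3):
I_{1,1} = (4·(-0.139953) − (-0.731778)) / 3 = 0.057322
I_{2,1} = (4·0.015321 − (-0.139953)) / 3 = 0.067079
I_{2,2} = 0.067079 + (0.067079 − 0.057322)/15 = 0.067729

0.0677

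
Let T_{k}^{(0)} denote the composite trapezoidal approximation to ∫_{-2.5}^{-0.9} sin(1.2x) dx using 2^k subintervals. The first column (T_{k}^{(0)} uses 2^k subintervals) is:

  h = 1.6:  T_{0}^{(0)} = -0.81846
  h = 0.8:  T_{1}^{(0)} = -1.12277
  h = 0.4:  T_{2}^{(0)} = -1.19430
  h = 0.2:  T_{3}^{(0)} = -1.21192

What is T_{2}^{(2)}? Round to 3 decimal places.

Richardson extrapolation on the trapezoidal column (denominator 4−1=3):
T_{1}^{(1)} = (4·(-1.12277) − (-0.81846)) / 3 = -1.22421
T_{2}^{(1)} = (4·(-1.19430) − (-1.12277)) / 3 = -1.21814
T_{2}^{(2)} = -1.21814 + (-1.21814 − (-1.22421))/15 = -1.21774
(Column j=1 coincides with Simpson's rule on the same nodes.)

-1.218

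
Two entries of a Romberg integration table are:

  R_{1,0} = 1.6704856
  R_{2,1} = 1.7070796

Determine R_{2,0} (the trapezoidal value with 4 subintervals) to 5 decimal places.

From R_{2,1} = (4·R_{2,0} − R_{1,0})/3, solve for R_{2,0}:
4·R_{2,0} = 3·1.7070796 + 1.6704856 = 6.7917244
R_{2,0} = 1.6979311

1.69793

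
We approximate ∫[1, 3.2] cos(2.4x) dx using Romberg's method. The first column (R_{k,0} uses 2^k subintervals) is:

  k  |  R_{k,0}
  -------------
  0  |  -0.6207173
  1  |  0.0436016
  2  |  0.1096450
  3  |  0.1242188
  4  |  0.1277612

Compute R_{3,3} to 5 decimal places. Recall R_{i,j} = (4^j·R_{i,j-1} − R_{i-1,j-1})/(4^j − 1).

Richardson extrapolation on the trapezoidal column (denominator 4−1=3):
R_{1,1} = 0.0436016 + (0.0436016 − (-0.6207173))/3 = 0.2650412
R_{2,1} = 0.1096450 + (0.1096450 − 0.0436016)/3 = 0.1316595
R_{3,1} = (4·0.1242188 − 0.1096450) / 3 = 0.1290767
R_{2,2} = 0.1316595 + (0.1316595 − 0.2650412)/15 = 0.1227674
R_{3,2} = (16·0.1290767 − 0.1316595) / 15 = 0.1289045
R_{3,3} = (64·0.1289045 − 0.1227674) / 63 = 0.1290019

0.12900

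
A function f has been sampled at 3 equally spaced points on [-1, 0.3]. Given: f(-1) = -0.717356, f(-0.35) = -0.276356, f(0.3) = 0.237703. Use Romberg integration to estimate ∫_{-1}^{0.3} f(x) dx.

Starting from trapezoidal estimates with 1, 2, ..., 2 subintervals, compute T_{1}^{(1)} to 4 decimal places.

-0.3434

T_{0}^{(0)} (trapezoid, 1 panel, h=1.3000): -0.311774
T_{1}^{(0)} (trapezoid, 2 panels, h=0.6500): -0.335519
T_{1}^{(1)} = -0.335519 + (-0.335519 − (-0.311774))/3 = -0.343434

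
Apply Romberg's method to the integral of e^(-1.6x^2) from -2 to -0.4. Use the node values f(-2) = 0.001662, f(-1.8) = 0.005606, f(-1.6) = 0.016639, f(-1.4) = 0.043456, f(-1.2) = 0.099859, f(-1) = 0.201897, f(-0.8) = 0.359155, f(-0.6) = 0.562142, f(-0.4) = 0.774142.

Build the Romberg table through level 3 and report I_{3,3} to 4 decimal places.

0.3321

I_{0,0} (trapezoid, 1 panel, h=1.6000): 0.620643
I_{1,0} (trapezoid, 2 panels, h=0.8000): 0.390209
I_{2,0} (trapezoid, 4 panels, h=0.4000): 0.345422
I_{3,0} (trapezoid, 8 panels, h=0.2000): 0.335331
I_{1,1} = 0.390209 + (0.390209 − 0.620643)/3 = 0.313398
I_{2,1} = 0.345422 + (0.345422 − 0.390209)/3 = 0.330493
I_{3,1} = 0.335331 + (0.335331 − 0.345422)/3 = 0.331967
I_{2,2} = 0.330493 + (0.330493 − 0.313398)/15 = 0.331633
I_{3,2} = 0.331967 + (0.331967 − 0.330493)/15 = 0.332065
I_{3,3} = 0.332065 + (0.332065 − 0.331633)/63 = 0.332072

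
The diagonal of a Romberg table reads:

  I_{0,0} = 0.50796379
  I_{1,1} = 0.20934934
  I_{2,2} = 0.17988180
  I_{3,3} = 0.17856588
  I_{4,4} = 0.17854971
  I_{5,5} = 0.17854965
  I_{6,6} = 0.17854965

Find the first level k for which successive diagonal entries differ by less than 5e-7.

|I_{1,1} − I_{0,0}| = 0.29861445 ≥ 5e-7
|I_{2,2} − I_{1,1}| = 0.02946754 ≥ 5e-7
|I_{3,3} − I_{2,2}| = 0.00131592 ≥ 5e-7
|I_{4,4} − I_{3,3}| = 0.00001617 ≥ 5e-7
|I_{5,5} − I_{4,4}| = 0.00000006 < 5e-7

k = 5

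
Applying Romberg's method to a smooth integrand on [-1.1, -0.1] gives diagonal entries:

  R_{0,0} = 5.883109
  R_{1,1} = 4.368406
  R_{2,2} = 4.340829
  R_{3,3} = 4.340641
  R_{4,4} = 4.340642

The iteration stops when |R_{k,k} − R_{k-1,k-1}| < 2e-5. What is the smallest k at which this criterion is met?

k = 4

|R_{1,1} − R_{0,0}| = 1.514703 ≥ 2e-5
|R_{2,2} − R_{1,1}| = 0.027577 ≥ 2e-5
|R_{3,3} − R_{2,2}| = 0.000188 ≥ 2e-5
|R_{4,4} − R_{3,3}| = 0.000001 < 2e-5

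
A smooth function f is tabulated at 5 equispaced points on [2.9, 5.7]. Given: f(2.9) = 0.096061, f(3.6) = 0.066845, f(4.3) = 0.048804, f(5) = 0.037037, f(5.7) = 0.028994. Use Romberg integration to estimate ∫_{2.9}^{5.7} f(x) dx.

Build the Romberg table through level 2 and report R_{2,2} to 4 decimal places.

0.1489

R_{0,0} (trapezoid, 1 panel, h=2.8000): 0.175077
R_{1,0} (trapezoid, 2 panels, h=1.4000): 0.155864
R_{2,0} (trapezoid, 4 panels, h=0.7000): 0.150649
R_{1,1} = 0.155864 + (0.155864 − 0.175077)/3 = 0.149460
R_{2,1} = 0.150649 + (0.150649 − 0.155864)/3 = 0.148911
R_{2,2} = 0.148911 + (0.148911 − 0.149460)/15 = 0.148874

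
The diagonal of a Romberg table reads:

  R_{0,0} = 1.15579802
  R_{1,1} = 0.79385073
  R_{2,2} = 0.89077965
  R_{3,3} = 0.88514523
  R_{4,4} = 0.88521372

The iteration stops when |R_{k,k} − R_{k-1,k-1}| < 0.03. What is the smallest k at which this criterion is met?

|R_{1,1} − R_{0,0}| = 0.36194729 ≥ 0.03
|R_{2,2} − R_{1,1}| = 0.09692892 ≥ 0.03
|R_{3,3} − R_{2,2}| = 0.00563442 < 0.03

k = 3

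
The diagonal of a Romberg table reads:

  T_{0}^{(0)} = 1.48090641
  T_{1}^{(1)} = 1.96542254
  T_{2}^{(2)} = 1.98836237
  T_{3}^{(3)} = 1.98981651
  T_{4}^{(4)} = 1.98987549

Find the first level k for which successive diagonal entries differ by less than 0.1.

k = 2

|T_{1}^{(1)} − T_{0}^{(0)}| = 0.48451613 ≥ 0.1
|T_{2}^{(2)} − T_{1}^{(1)}| = 0.02293983 < 0.1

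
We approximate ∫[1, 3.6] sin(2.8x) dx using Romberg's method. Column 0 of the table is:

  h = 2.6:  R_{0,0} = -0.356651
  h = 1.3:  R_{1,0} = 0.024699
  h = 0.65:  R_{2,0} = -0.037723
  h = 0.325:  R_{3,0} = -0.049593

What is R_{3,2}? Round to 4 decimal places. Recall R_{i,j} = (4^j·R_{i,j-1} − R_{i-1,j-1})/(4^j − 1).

Richardson extrapolation on the trapezoidal column (denominator 4−1=3):
R_{2,1} = -0.037723 + (-0.037723 − 0.024699)/3 = -0.058530
R_{3,1} = (4·(-0.049593) − (-0.037723)) / 3 = -0.053550
R_{3,2} = -0.053550 + (-0.053550 − (-0.058530))/15 = -0.053218

-0.0532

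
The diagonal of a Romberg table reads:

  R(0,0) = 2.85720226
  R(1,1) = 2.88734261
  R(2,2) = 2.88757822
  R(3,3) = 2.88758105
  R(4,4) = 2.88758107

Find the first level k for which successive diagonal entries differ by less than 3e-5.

k = 3

|R(1,1) − R(0,0)| = 0.03014035 ≥ 3e-5
|R(2,2) − R(1,1)| = 0.00023561 ≥ 3e-5
|R(3,3) − R(2,2)| = 0.00000283 < 3e-5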